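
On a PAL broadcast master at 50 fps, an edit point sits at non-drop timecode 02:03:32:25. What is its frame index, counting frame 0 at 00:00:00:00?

370625

Total seconds to the label: (2 × 3600 + 3 × 60 + 32) = 7412.
Frame index = 7412 × 50 + 25 = 370625.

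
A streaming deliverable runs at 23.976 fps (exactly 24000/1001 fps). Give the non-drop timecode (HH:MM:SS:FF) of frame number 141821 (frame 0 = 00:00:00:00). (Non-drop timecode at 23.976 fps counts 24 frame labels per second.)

141821 ÷ 24 = 5909 full seconds, remainder 5 frames.
5909 s = 1 h 38 min 29 s.
Timecode: 01:38:29:05.

01:38:29:05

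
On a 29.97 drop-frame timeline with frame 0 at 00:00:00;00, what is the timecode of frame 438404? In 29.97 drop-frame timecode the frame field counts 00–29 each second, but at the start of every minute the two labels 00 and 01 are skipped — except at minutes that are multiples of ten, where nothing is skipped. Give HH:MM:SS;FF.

Each 10-minute DF block holds 10 × 60 × 30 − 9 × 2 = 17982 frames. 438404 ÷ 17982 → 24 full blocks, remainder 6836.
Within the partial block the first minute is 1800 frames and each further minute 1798, so 3 further minute boundaries passed. Total skipped labels = 18 × 24 + 2 × 3 = 438.
Non-drop label index = 438404 + 438 = 438842; at 30 labels/s that is 04:03:48:02, i.e. DF 04:03:48;02.

04:03:48;02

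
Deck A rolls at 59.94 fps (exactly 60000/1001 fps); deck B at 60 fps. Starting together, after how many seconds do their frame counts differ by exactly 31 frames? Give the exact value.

The gap grows by |60 − 60000/1001| = 60/1001 frames per second.
Time for a 31-frame gap: 31 ÷ (60/1001) = 31031/60 s.

31031/60 seconds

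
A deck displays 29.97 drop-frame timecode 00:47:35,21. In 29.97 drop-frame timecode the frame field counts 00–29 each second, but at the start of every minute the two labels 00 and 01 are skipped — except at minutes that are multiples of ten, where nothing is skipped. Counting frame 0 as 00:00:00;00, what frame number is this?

As if non-drop at 30 labels/s: (0 × 3600 + 47 × 60 + 35) × 30 + 21 = 85671.
Minute boundaries passed: 47; those not divisible by 10: 47 − 4 = 43; dropped labels = 2 × 43 = 86.
Actual frame index = 85671 − 86 = 85585.

85585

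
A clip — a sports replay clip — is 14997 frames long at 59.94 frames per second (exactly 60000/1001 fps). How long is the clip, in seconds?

250.19995 seconds

Running time = 14997 / (60000/1001) = 250.19995 s.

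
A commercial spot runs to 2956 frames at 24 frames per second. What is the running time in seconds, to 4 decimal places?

Running time = 2956 × 1/24 = 739/6 s ≈ 123.1667 s.

123.1667 seconds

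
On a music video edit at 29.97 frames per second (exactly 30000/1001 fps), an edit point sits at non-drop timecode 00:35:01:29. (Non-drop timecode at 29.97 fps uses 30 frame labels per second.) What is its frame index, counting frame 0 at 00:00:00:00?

Total seconds to the label: (0 × 3600 + 35 × 60 + 1) = 2101.
Frame index = 2101 × 30 + 29 = 63059.

63059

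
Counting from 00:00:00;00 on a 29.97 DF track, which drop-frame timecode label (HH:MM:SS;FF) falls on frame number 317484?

Each 10-minute DF block holds 10 × 60 × 30 − 9 × 2 = 17982 frames. 317484 ÷ 17982 → 17 full blocks, remainder 11790.
Within the partial block the first minute is 1800 frames and each further minute 1798, so 6 further minute boundaries passed. Total skipped labels = 18 × 17 + 2 × 6 = 318.
Non-drop label index = 317484 + 318 = 317802; at 30 labels/s that is 02:56:33:12, i.e. DF 02:56:33;12.

02:56:33;12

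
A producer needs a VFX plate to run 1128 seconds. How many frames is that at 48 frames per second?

Frames = 1128 × 48 = 54144.

54144 frames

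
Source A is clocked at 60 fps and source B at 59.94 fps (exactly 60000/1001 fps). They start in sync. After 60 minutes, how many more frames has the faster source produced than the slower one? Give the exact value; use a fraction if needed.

60 min = 3600 s.
A emits 60 × 3600 = 216000 frames; B emits 60000/1001 × 3600 = 216000000/1001.
Difference = 216000/1001 frames (≈ 215.7842); B is behind A.

216000/1001 frames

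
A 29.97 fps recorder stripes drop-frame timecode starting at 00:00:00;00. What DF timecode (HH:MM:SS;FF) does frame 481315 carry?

04:27:39;27

Ten DF minutes hold 17982 frames, so frame 481315 lies in block 26 (frames 467532–485513) with 13783 frames into that block.
The block's first minute is 1800 frames and the rest 1798 each; 13783 frames reaches minute 7, so 26 × 18 + 7 × 2 = 482 labels have been skipped so far.
Adding those back, label number 481315 + 482 = 481797 at 30 labels/s is 16059 s + 27 f = 4 h 27 min 39 s frame 27, i.e. 04:27:39;27.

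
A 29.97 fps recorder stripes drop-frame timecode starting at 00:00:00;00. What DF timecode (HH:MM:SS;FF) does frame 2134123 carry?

19:46:48;19

Each 10-minute DF block holds 10 × 60 × 30 − 9 × 2 = 17982 frames. 2134123 ÷ 17982 → 118 full blocks, remainder 12247.
Within the partial block the first minute is 1800 frames and each further minute 1798, so 6 further minute boundaries passed. Total skipped labels = 18 × 118 + 2 × 6 = 2136.
Non-drop label index = 2134123 + 2136 = 2136259; at 30 labels/s that is 19:46:48:19, i.e. DF 19:46:48;19.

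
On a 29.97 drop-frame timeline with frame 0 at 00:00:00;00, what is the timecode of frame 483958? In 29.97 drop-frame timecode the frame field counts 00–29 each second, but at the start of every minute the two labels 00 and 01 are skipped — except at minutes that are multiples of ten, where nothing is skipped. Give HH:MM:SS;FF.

04:29:08;04

Ten DF minutes hold 17982 frames, so frame 483958 lies in block 26 (frames 467532–485513) with 16426 frames into that block.
The block's first minute is 1800 frames and the rest 1798 each; 16426 frames reaches minute 9, so 26 × 18 + 9 × 2 = 486 labels have been skipped so far.
Adding those back, label number 483958 + 486 = 484444 at 30 labels/s is 16148 s + 4 f = 4 h 29 min 8 s frame 4, i.e. 04:29:08;04.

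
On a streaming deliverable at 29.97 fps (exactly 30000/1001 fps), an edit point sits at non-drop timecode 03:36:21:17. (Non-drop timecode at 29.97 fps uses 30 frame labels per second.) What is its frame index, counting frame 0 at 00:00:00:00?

Total seconds to the label: (3 × 3600 + 36 × 60 + 21) = 12981.
Frame index = 12981 × 30 + 17 = 389447.

389447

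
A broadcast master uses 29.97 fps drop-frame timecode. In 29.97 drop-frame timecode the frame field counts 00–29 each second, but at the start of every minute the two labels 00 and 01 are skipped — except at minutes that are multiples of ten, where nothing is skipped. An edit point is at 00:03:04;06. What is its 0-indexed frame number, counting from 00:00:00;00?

As if non-drop at 30 labels/s: (0 × 3600 + 3 × 60 + 4) × 30 + 6 = 5526.
Minute boundaries passed: 3; those not divisible by 10: 3 − 0 = 3; dropped labels = 2 × 3 = 6.
Actual frame index = 5526 − 6 = 5520.

5520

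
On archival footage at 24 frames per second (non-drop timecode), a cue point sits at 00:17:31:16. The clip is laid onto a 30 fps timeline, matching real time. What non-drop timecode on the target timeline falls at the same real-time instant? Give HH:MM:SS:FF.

00:17:31:20

Source frame index: (0×3600 + 17×60 + 31) × 24 + 16 = 25240.
Real time: 25240 / (24) = 3155/3 s.
Target frame: (3155/3) × (30) = 31550.
At 30 labels/s: frame 31550 → 00:17:31:20.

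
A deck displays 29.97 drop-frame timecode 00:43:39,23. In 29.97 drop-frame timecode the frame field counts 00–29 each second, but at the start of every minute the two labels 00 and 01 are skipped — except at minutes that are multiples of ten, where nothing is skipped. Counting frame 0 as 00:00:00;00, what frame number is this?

Complete 10-minute blocks: 4, each 17982 frames → 71928.
Remaining 3 whole minutes in the current block: 1800 + 2 × 1798 = 5396 frames.
Within the current minute: 39 × 30 + 23 − 2 = 1191 (labels ;00/;01 skipped at this minute). Total = 71928 + 5396 + 1191 = 78515.

78515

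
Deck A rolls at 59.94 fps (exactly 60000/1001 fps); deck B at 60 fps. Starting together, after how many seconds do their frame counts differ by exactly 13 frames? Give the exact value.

The gap grows by |60 − 60000/1001| = 60/1001 frames per second.
Time for a 13-frame gap: 13 ÷ (60/1001) = 13013/60 s.

13013/60 seconds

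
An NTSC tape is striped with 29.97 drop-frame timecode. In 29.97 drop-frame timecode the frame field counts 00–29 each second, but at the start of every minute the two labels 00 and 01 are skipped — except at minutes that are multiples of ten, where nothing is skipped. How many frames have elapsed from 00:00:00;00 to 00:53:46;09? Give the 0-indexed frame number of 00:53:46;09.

96693

Complete 10-minute blocks: 5, each 17982 frames → 89910.
Remaining 3 whole minutes in the current block: 1800 + 2 × 1798 = 5396 frames.
Within the current minute: 46 × 30 + 9 − 2 = 1387 (labels ;00/;01 skipped at this minute). Total = 89910 + 5396 + 1387 = 96693.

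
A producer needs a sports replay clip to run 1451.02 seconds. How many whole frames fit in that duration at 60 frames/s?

Frames = 1451.02 × 60 = 435306/5 ≈ 87061.2000.
Complete frames: 87061.

87061 frames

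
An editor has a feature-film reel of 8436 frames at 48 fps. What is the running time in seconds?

Running time = 8436 / (48) = 175.75 s.

175.75 seconds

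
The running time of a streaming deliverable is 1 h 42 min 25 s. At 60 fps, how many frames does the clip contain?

1 h 42 min 25 s = 6145 s.
Frames = 6145 × 60 = 368700.

368700 frames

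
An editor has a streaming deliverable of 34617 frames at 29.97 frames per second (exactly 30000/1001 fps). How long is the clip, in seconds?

Running time = 34617 / (30000/1001) = 1155.0539 s.

1155.0539 seconds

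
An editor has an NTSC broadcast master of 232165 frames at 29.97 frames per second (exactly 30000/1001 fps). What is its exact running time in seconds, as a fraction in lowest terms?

Running time = 232165 ÷ (30000/1001) = 232165 × 1001/30000 = 46479433/6000 s.

46479433/6000 seconds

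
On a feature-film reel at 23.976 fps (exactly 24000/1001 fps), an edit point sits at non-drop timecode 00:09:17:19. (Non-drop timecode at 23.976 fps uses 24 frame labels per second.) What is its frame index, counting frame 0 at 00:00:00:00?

Total seconds to the label: (0 × 3600 + 9 × 60 + 17) = 557.
Frame index = 557 × 24 + 19 = 13387.

frame 13387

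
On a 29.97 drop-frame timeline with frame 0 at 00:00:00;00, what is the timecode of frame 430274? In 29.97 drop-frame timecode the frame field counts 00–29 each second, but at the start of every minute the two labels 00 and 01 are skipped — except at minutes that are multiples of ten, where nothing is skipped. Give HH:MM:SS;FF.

03:59:16;26

Each 10-minute DF block holds 10 × 60 × 30 − 9 × 2 = 17982 frames. 430274 ÷ 17982 → 23 full blocks, remainder 16688.
Within the partial block the first minute is 1800 frames and each further minute 1798, so 9 further minute boundaries passed. Total skipped labels = 18 × 23 + 2 × 9 = 432.
Non-drop label index = 430274 + 432 = 430706; at 30 labels/s that is 03:59:16:26, i.e. DF 03:59:16;26.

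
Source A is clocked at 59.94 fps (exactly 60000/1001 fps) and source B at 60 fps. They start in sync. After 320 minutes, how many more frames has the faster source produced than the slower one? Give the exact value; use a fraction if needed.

320 min = 19200 s.
A emits 60000/1001 × 19200 = 1152000000/1001 frames; B emits 60 × 19200 = 1152000.
Difference = 1152000/1001 frames (≈ 1150.8492); B is ahead of A.

1152000/1001 frames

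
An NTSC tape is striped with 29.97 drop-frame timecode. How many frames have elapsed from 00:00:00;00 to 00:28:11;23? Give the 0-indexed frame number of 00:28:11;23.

Complete 10-minute blocks: 2, each 17982 frames → 35964.
Remaining 8 whole minutes in the current block: 1800 + 7 × 1798 = 14386 frames.
Within the current minute: 11 × 30 + 23 − 2 = 351 (labels ;00/;01 skipped at this minute). Total = 35964 + 14386 + 351 = 50701.

50701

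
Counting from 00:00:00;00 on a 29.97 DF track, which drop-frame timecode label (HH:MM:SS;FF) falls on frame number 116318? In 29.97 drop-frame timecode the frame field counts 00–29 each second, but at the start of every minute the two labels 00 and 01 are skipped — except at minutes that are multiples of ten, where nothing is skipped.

01:04:41;04

Ten DF minutes hold 17982 frames, so frame 116318 lies in block 6 (frames 107892–125873) with 8426 frames into that block.
The block's first minute is 1800 frames and the rest 1798 each; 8426 frames reaches minute 4, so 6 × 18 + 4 × 2 = 116 labels have been skipped so far.
Adding those back, label number 116318 + 116 = 116434 at 30 labels/s is 3881 s + 4 f = 1 h 4 min 41 s frame 4, i.e. 01:04:41;04.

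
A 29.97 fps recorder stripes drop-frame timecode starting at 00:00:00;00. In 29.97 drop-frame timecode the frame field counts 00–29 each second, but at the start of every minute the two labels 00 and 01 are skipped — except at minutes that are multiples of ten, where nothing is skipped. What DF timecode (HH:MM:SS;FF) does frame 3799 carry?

Each 10-minute DF block holds 10 × 60 × 30 − 9 × 2 = 17982 frames. 3799 ÷ 17982 → 0 full blocks, remainder 3799.
Within the partial block the first minute is 1800 frames and each further minute 1798, so 2 further minute boundaries passed. Total skipped labels = 18 × 0 + 2 × 2 = 4.
Non-drop label index = 3799 + 4 = 3803; at 30 labels/s that is 00:02:06:23, i.e. DF 00:02:06;23.

00:02:06;23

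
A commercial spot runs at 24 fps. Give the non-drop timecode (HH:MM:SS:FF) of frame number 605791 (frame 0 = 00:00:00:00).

07:00:41:07

605791 ÷ 24 = 25241 full seconds, remainder 7 frames.
25241 s = 7 h 0 min 41 s.
Timecode: 07:00:41:07.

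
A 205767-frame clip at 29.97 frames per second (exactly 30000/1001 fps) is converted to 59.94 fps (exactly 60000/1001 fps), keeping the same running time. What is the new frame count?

411534 frames

Target frames = source frames × (target rate / source rate) = 205767 × (60000/1001)/(30000/1001) = 205767 × 2 = 411534.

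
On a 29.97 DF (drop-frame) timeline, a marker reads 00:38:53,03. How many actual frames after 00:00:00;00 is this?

69923

Complete 10-minute blocks: 3, each 17982 frames → 53946.
Remaining 8 whole minutes in the current block: 1800 + 7 × 1798 = 14386 frames.
Within the current minute: 53 × 30 + 3 − 2 = 1591 (labels ;00/;01 skipped at this minute). Total = 53946 + 14386 + 1591 = 69923.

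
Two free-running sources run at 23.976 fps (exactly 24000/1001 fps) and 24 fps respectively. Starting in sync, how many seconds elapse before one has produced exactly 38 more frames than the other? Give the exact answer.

The gap grows by |24 − 24000/1001| = 24/1001 frames per second.
Time for a 38-frame gap: 38 ÷ (24/1001) = 19019/12 s.

19019/12 seconds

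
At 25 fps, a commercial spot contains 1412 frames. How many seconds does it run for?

56.48 seconds

Running time = 1412 / (25) = 56.48 s.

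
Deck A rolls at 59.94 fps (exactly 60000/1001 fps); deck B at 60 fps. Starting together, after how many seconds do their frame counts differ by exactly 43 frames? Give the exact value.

The gap grows by |60 − 60000/1001| = 60/1001 frames per second.
Time for a 43-frame gap: 43 ÷ (60/1001) = 43043/60 s.

43043/60 seconds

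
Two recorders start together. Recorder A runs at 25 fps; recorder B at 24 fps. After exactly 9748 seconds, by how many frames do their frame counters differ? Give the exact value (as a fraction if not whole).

A emits 25 × 9748 = 243700 frames; B emits 24 × 9748 = 233952.
Difference = 9748 frames; B is behind A.

9748 frames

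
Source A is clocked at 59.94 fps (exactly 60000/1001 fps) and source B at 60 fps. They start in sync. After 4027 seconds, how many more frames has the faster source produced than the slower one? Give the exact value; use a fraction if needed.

241620/1001 frames

A emits 60000/1001 × 4027 = 241620000/1001 frames; B emits 60 × 4027 = 241620.
Difference = 241620/1001 frames (≈ 241.3786); B is ahead of A.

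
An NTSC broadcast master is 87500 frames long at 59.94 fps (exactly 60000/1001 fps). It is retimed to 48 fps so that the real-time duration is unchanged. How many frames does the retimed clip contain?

70070 frames

Target frames = source frames × (target rate / source rate) = 87500 × (48)/(60000/1001) = 87500 × 1001/1250 = 70070.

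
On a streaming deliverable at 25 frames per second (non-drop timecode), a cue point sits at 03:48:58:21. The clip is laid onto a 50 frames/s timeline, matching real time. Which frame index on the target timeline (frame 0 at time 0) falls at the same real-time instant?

Source frame index: (3×3600 + 48×60 + 58) × 25 + 21 = 343471.
Real time: 343471 / (25) = 343471/25 s.
Target frame: (343471/25) × (50) = 686942.

frame 686942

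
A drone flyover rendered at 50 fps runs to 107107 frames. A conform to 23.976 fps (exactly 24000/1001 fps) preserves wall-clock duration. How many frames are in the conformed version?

51360 frames

Target frames = source frames × (target rate / source rate) = 107107 × (24000/1001)/(50) = 107107 × 480/1001 = 51360.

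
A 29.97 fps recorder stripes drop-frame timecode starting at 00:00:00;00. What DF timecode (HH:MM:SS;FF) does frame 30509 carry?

00:16:57;29

Ten DF minutes hold 17982 frames, so frame 30509 lies in block 1 (frames 17982–35963) with 12527 frames into that block.
The block's first minute is 1800 frames and the rest 1798 each; 12527 frames reaches minute 6, so 1 × 18 + 6 × 2 = 30 labels have been skipped so far.
Adding those back, label number 30509 + 30 = 30539 at 30 labels/s is 1017 s + 29 f = 0 h 16 min 57 s frame 29, i.e. 00:16:57;29.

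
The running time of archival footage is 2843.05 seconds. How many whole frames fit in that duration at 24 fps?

Frames = 2843.05 × 24 = 341166/5 ≈ 68233.2000.
Complete frames: 68233.

68233 frames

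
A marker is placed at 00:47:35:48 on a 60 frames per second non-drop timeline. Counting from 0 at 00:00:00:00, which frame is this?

Total seconds to the label: (0 × 3600 + 47 × 60 + 35) = 2855.
Frame index = 2855 × 60 + 48 = 171348.

171348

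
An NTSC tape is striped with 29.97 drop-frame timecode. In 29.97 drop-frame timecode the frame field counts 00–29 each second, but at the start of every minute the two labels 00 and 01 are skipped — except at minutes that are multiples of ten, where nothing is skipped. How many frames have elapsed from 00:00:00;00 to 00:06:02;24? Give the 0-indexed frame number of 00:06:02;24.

Complete 10-minute blocks: 0, each 17982 frames → 0.
Remaining 6 whole minutes in the current block: 1800 + 5 × 1798 = 10790 frames.
Within the current minute: 2 × 30 + 24 − 2 = 82 (labels ;00/;01 skipped at this minute). Total = 0 + 10790 + 82 = 10872.

10872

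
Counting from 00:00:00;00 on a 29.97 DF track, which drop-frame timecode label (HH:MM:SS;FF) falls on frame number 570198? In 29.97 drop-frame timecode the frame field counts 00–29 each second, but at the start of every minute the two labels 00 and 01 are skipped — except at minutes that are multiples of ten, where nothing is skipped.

05:17:05;20

Each 10-minute DF block holds 10 × 60 × 30 − 9 × 2 = 17982 frames. 570198 ÷ 17982 → 31 full blocks, remainder 12756.
Within the partial block the first minute is 1800 frames and each further minute 1798, so 7 further minute boundaries passed. Total skipped labels = 18 × 31 + 2 × 7 = 572.
Non-drop label index = 570198 + 572 = 570770; at 30 labels/s that is 05:17:05:20, i.e. DF 05:17:05;20.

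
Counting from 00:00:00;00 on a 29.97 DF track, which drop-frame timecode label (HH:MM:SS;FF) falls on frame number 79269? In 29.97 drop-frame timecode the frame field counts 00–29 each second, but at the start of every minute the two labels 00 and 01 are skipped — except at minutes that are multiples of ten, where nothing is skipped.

Each 10-minute DF block holds 10 × 60 × 30 − 9 × 2 = 17982 frames. 79269 ÷ 17982 → 4 full blocks, remainder 7341.
Within the partial block the first minute is 1800 frames and each further minute 1798, so 4 further minute boundaries passed. Total skipped labels = 18 × 4 + 2 × 4 = 80.
Non-drop label index = 79269 + 80 = 79349; at 30 labels/s that is 00:44:04:29, i.e. DF 00:44:04;29.

00:44:04;29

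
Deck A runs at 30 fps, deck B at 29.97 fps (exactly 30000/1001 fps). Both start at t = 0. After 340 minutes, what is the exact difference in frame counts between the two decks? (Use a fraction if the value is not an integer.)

340 min = 20400 s.
A emits 30 × 20400 = 612000 frames; B emits 30000/1001 × 20400 = 612000000/1001.
Difference = 612000/1001 frames (≈ 611.3886); B is behind A.

612000/1001 frames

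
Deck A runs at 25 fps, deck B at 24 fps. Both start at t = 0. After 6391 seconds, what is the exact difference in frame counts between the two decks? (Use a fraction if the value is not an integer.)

A emits 25 × 6391 = 159775 frames; B emits 24 × 6391 = 153384.
Difference = 6391 frames; B is behind A.

6391 frames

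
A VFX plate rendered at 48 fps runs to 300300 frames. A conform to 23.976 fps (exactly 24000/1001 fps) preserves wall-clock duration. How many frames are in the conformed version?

Target frames = source frames × (target rate / source rate) = 300300 × (24000/1001)/(48) = 300300 × 500/1001 = 150000.

150000 frames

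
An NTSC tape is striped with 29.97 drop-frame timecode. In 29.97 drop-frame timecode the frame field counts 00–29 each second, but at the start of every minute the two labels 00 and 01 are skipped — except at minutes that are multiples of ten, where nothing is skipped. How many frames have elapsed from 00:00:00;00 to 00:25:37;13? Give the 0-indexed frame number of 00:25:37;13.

46077

Complete 10-minute blocks: 2, each 17982 frames → 35964.
Remaining 5 whole minutes in the current block: 1800 + 4 × 1798 = 8992 frames.
Within the current minute: 37 × 30 + 13 − 2 = 1121 (labels ;00/;01 skipped at this minute). Total = 35964 + 8992 + 1121 = 46077.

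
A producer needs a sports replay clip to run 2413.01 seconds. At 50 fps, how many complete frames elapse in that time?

Frames = 2413.01 × 50 = 241301/2 ≈ 120650.5000.
Complete frames: 120650.

120650 frames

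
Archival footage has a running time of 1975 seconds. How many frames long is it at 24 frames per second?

47400 frames

Frames = 1975 × 24 = 47400.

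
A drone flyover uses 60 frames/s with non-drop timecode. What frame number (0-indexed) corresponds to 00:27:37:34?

frame 99454

Total seconds to the label: (0 × 3600 + 27 × 60 + 37) = 1657.
Frame index = 1657 × 60 + 34 = 99454.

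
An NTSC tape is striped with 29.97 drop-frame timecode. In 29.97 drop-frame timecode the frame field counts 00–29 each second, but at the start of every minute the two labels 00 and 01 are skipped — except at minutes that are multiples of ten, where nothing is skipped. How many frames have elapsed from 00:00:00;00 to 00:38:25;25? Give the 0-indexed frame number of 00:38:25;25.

Complete 10-minute blocks: 3, each 17982 frames → 53946.
Remaining 8 whole minutes in the current block: 1800 + 7 × 1798 = 14386 frames.
Within the current minute: 25 × 30 + 25 − 2 = 773 (labels ;00/;01 skipped at this minute). Total = 53946 + 14386 + 773 = 69105.

69105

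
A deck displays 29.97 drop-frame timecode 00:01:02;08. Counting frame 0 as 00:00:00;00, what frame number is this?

Complete 10-minute blocks: 0, each 17982 frames → 0.
Remaining 1 whole minute in the current block: 1800 + 0 × 1798 = 1800 frames.
Within the current minute: 2 × 30 + 8 − 2 = 66 (labels ;00/;01 skipped at this minute). Total = 0 + 1800 + 66 = 1866.

1866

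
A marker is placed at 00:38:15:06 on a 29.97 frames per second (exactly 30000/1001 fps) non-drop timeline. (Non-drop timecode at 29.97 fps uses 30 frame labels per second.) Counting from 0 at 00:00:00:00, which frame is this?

Total seconds to the label: (0 × 3600 + 38 × 60 + 15) = 2295.
Frame index = 2295 × 30 + 6 = 68856.

frame 68856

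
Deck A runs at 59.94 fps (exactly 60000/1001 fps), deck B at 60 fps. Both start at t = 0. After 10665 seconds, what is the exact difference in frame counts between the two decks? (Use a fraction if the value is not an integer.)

A emits 60000/1001 × 10665 = 639900000/1001 frames; B emits 60 × 10665 = 639900.
Difference = 639900/1001 frames (≈ 639.2607); B is ahead of A.

639900/1001 frames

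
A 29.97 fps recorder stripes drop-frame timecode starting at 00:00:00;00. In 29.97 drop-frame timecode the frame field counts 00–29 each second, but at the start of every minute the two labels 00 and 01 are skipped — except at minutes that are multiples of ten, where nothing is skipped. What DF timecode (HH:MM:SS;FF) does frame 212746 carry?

01:58:18;20

Ten DF minutes hold 17982 frames, so frame 212746 lies in block 11 (frames 197802–215783) with 14944 frames into that block.
The block's first minute is 1800 frames and the rest 1798 each; 14944 frames reaches minute 8, so 11 × 18 + 8 × 2 = 214 labels have been skipped so far.
Adding those back, label number 212746 + 214 = 212960 at 30 labels/s is 7098 s + 20 f = 1 h 58 min 18 s frame 20, i.e. 01:58:18;20.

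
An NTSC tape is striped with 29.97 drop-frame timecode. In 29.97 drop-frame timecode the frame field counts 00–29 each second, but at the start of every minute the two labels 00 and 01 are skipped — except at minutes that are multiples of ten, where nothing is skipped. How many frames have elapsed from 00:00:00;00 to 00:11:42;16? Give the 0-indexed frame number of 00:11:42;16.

21056

As if non-drop at 30 labels/s: (0 × 3600 + 11 × 60 + 42) × 30 + 16 = 21076.
Minute boundaries passed: 11; those not divisible by 10: 11 − 1 = 10; dropped labels = 2 × 10 = 20.
Actual frame index = 21076 − 20 = 21056.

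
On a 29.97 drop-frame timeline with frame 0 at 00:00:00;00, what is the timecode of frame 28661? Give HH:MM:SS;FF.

00:15:56;09

Ten DF minutes hold 17982 frames, so frame 28661 lies in block 1 (frames 17982–35963) with 10679 frames into that block.
The block's first minute is 1800 frames and the rest 1798 each; 10679 frames reaches minute 5, so 1 × 18 + 5 × 2 = 28 labels have been skipped so far.
Adding those back, label number 28661 + 28 = 28689 at 30 labels/s is 956 s + 9 f = 0 h 15 min 56 s frame 9, i.e. 00:15:56;09.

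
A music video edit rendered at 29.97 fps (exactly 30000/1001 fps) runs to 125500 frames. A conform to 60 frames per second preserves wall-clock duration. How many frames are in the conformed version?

Target frames = source frames × (target rate / source rate) = 125500 × (60)/(30000/1001) = 125500 × 1001/500 = 251251.

251251 frames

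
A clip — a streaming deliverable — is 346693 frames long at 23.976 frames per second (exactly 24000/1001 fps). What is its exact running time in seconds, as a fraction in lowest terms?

347039693/24000 seconds

Running time = 346693 ÷ (24000/1001) = 346693 × 1001/24000 = 347039693/24000 s.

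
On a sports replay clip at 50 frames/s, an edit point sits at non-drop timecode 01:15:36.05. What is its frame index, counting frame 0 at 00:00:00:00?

Total seconds to the label: (1 × 3600 + 15 × 60 + 36) = 4536.
Frame index = 4536 × 50 + 5 = 226805.

frame 226805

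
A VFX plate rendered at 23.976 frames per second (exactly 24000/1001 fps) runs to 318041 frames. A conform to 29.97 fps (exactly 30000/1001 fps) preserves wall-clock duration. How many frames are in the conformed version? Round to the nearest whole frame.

397551 frames

Frames at target rate = 318041 × (30000/1001) / (24000/1001) = 1590205/4 ≈ 397551.250.
Nearest whole frame: 397551.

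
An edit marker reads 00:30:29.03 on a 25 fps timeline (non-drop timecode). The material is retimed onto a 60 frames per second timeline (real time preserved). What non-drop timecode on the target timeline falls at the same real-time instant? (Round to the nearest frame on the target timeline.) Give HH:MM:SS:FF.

00:30:29:07

Source frame index: (0×3600 + 30×60 + 29) × 25 + 3 = 45728.
Real time: 45728 / (25) = 45728/25 s.
Target frame: (45728/25) × (60) = 548736/5 ≈ 109747.200 → 109747.
At 60 labels/s: frame 109747 → 00:30:29:07.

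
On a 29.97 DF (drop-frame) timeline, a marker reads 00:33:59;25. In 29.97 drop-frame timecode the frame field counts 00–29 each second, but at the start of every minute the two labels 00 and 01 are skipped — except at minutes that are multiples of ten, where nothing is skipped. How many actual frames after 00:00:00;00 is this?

As if non-drop at 30 labels/s: (0 × 3600 + 33 × 60 + 59) × 30 + 25 = 61195.
Minute boundaries passed: 33; those not divisible by 10: 33 − 3 = 30; dropped labels = 2 × 30 = 60.
Actual frame index = 61195 − 60 = 61135.

61135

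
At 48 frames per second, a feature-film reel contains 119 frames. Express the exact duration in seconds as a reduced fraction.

119/48 seconds

Running time = 119 ÷ (48) = 119 × 1/48 = 119/48 s.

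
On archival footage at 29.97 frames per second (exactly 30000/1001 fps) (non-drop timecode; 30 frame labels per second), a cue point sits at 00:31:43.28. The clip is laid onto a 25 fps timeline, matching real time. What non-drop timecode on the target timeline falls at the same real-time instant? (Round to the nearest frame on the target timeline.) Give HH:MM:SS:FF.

00:31:45:21

Source frame index: (0×3600 + 31×60 + 43) × 30 + 28 = 57118.
Real time: 57118 / (30000/1001) = 28587559/15000 s.
Target frame: (28587559/15000) × (25) = 28587559/600 ≈ 47645.932 → 47646.
At 25 labels/s: frame 47646 → 00:31:45:21.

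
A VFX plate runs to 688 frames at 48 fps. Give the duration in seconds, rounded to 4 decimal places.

14.3333 seconds

Running time = 688 × 1/48 = 43/3 s ≈ 14.3333 s.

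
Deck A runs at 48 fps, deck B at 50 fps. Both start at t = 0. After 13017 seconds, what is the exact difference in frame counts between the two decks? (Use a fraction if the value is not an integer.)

26034 frames

A emits 48 × 13017 = 624816 frames; B emits 50 × 13017 = 650850.
Difference = 26034 frames; B is ahead of A.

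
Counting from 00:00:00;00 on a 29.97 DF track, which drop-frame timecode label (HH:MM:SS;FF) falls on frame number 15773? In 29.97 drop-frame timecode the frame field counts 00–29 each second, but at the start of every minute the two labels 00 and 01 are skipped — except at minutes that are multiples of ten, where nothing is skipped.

00:08:46;09

Ten DF minutes hold 17982 frames, so frame 15773 lies in block 0 (frames 0–17981) with 15773 frames into that block.
The block's first minute is 1800 frames and the rest 1798 each; 15773 frames reaches minute 8, so 0 × 18 + 8 × 2 = 16 labels have been skipped so far.
Adding those back, label number 15773 + 16 = 15789 at 30 labels/s is 526 s + 9 f = 0 h 8 min 46 s frame 9, i.e. 00:08:46;09.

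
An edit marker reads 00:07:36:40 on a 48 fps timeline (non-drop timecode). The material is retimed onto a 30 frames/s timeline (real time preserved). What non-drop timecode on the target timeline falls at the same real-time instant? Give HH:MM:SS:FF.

00:07:36:25

Source frame index: (0×3600 + 7×60 + 36) × 48 + 40 = 21928.
Real time: 21928 / (48) = 2741/6 s.
Target frame: (2741/6) × (30) = 13705.
At 30 labels/s: frame 13705 → 00:07:36:25.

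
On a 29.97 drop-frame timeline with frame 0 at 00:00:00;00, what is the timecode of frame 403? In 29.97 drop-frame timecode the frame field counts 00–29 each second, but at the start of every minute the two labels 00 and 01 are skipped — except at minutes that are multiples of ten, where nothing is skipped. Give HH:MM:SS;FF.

00:00:13;13

Each 10-minute DF block holds 10 × 60 × 30 − 9 × 2 = 17982 frames. 403 ÷ 17982 → 0 full blocks, remainder 403.
Within the partial block the first minute is 1800 frames and each further minute 1798, so 0 further minute boundaries passed. Total skipped labels = 18 × 0 + 2 × 0 = 0.
Non-drop label index = 403 + 0 = 403; at 30 labels/s that is 00:00:13:13, i.e. DF 00:00:13;13.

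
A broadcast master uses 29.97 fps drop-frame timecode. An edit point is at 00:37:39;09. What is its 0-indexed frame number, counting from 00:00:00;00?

Complete 10-minute blocks: 3, each 17982 frames → 53946.
Remaining 7 whole minutes in the current block: 1800 + 6 × 1798 = 12588 frames.
Within the current minute: 39 × 30 + 9 − 2 = 1177 (labels ;00/;01 skipped at this minute). Total = 53946 + 12588 + 1177 = 67711.

67711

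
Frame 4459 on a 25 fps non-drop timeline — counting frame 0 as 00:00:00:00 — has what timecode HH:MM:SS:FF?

4459 ÷ 25 = 178 full seconds, remainder 9 frames.
178 s = 0 h 2 min 58 s.
Timecode: 00:02:58:09.

00:02:58:09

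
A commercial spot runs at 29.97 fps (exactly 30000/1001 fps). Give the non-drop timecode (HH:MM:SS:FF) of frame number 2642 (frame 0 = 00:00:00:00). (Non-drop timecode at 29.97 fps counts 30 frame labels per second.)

00:01:28:02

2642 ÷ 30 = 88 full seconds, remainder 2 frames.
88 s = 0 h 1 min 28 s.
Timecode: 00:01:28:02.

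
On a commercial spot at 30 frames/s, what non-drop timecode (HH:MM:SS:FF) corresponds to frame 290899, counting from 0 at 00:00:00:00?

290899 ÷ 30 = 9696 full seconds, remainder 19 frames.
9696 s = 2 h 41 min 36 s.
Timecode: 02:41:36:19.

02:41:36:19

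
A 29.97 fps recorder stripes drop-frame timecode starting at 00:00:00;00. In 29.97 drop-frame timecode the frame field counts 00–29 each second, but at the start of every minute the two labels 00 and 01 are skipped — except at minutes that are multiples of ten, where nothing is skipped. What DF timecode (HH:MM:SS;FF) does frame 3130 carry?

Ten DF minutes hold 17982 frames, so frame 3130 lies in block 0 (frames 0–17981) with 3130 frames into that block.
The block's first minute is 1800 frames and the rest 1798 each; 3130 frames reaches minute 1, so 0 × 18 + 1 × 2 = 2 labels have been skipped so far.
Adding those back, label number 3130 + 2 = 3132 at 30 labels/s is 104 s + 12 f = 0 h 1 min 44 s frame 12, i.e. 00:01:44;12.

00:01:44;12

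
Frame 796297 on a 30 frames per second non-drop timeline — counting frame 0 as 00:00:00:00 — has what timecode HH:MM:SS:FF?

07:22:23:07

796297 ÷ 30 = 26543 full seconds, remainder 7 frames.
26543 s = 7 h 22 min 23 s.
Timecode: 07:22:23:07.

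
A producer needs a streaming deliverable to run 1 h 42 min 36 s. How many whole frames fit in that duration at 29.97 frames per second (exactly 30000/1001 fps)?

1 h 42 min 36 s = 6156 s.
Frames = 6156 × 30000/1001 = 184680000/1001 ≈ 184495.5045.
Complete frames: 184495.

184495 frames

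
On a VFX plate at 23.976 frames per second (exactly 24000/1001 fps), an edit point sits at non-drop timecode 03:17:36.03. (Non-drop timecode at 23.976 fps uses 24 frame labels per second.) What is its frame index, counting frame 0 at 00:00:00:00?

Total seconds to the label: (3 × 3600 + 17 × 60 + 36) = 11856.
Frame index = 11856 × 24 + 3 = 284547.

284547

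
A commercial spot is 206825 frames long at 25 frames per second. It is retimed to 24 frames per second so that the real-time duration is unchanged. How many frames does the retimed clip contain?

198552 frames

Target frames = source frames × (target rate / source rate) = 206825 × (24)/(25) = 206825 × 24/25 = 198552.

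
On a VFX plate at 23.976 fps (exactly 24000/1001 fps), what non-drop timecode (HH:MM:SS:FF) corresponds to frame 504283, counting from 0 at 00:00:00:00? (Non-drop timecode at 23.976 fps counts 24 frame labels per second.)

504283 ÷ 24 = 21011 full seconds, remainder 19 frames.
21011 s = 5 h 50 min 11 s.
Timecode: 05:50:11:19.

05:50:11:19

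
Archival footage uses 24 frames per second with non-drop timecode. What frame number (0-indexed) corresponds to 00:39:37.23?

Total seconds to the label: (0 × 3600 + 39 × 60 + 37) = 2377.
Frame index = 2377 × 24 + 23 = 57071.

frame 57071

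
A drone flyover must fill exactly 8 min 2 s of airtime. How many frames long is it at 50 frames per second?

8 min 2 s = 482 s.
Frames = 482 × 50 = 24100.

24100 frames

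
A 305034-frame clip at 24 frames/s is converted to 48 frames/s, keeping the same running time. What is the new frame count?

Target frames = source frames × (target rate / source rate) = 305034 × (48)/(24) = 305034 × 2 = 610068.

610068 frames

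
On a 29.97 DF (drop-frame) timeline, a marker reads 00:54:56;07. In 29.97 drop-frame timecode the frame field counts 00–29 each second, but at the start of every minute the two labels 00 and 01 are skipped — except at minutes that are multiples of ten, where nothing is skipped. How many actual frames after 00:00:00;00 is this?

98789

As if non-drop at 30 labels/s: (0 × 3600 + 54 × 60 + 56) × 30 + 7 = 98887.
Minute boundaries passed: 54; those not divisible by 10: 54 − 5 = 49; dropped labels = 2 × 49 = 98.
Actual frame index = 98887 − 98 = 98789.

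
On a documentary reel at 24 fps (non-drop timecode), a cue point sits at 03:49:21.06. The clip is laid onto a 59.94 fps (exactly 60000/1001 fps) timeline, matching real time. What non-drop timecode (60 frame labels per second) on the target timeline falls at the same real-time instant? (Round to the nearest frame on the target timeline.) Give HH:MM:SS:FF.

Source frame index: (3×3600 + 49×60 + 21) × 24 + 6 = 330270.
Real time: 330270 / (24) = 55045/4 s.
Target frame: (55045/4) × (60000/1001) = 825675000/1001 ≈ 824850.150 → 824850.
At 60 labels/s: frame 824850 → 03:49:07:30.

03:49:07:30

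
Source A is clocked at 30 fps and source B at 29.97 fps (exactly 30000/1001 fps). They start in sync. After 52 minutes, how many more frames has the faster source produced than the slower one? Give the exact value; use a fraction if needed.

7200/77 frames

52 min = 3120 s.
A emits 30 × 3120 = 93600 frames; B emits 30000/1001 × 3120 = 7200000/77.
Difference = 7200/77 frames (≈ 93.5065); B is behind A.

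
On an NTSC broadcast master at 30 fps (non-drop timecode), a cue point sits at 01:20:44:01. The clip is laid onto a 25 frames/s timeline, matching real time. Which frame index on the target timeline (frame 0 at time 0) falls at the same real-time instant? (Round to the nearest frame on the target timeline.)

frame 121101

Source frame index: (1×3600 + 20×60 + 44) × 30 + 1 = 145321.
Real time: 145321 / (30) = 145321/30 s.
Target frame: (145321/30) × (25) = 726605/6 ≈ 121100.833 → 121101.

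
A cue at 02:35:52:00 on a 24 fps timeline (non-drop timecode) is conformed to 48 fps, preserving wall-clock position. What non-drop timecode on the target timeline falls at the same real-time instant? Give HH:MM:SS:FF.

Source frame index: (2×3600 + 35×60 + 52) × 24 + 0 = 224448.
Real time: 224448 / (24) = 9352 s.
Target frame: (9352) × (48) = 448896.
At 48 labels/s: frame 448896 → 02:35:52:00.

02:35:52:00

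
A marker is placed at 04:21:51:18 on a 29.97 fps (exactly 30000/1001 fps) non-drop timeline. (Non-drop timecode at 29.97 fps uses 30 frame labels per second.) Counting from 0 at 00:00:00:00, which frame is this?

frame 471348

Total seconds to the label: (4 × 3600 + 21 × 60 + 51) = 15711.
Frame index = 15711 × 30 + 18 = 471348.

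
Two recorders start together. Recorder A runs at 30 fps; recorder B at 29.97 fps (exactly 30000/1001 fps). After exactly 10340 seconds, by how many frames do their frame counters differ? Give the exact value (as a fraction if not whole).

28200/91 frames

A emits 30 × 10340 = 310200 frames; B emits 30000/1001 × 10340 = 28200000/91.
Difference = 28200/91 frames (≈ 309.8901); B is behind A.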